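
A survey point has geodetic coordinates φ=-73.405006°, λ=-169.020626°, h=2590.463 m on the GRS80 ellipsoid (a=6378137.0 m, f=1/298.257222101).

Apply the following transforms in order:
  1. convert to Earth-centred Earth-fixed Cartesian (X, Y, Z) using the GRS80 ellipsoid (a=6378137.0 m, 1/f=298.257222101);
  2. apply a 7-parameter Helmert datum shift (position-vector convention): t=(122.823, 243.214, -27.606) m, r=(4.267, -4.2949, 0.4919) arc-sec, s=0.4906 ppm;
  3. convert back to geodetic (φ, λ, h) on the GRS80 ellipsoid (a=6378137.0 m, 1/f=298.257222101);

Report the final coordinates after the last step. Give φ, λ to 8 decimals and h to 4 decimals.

φ=-73.40789805°, λ=-169.03036244°, h=2572.6750 m

start: φ=-73.405006°, λ=-169.020626°, h=2590.463 m
→ ECEF (a=6378137.000, f=1/298.257222101): X=-1794531.3709, Y=-348151.1844, Z=-6092786.6396
→ Helmert 7p (PV): X=-1794281.7324, Y=-347786.3793, Z=-6092861.8032
→ geod (Bowring, a=6378137.000): φ=-73.40789805°, λ=-169.03036244°, h=2572.6750 m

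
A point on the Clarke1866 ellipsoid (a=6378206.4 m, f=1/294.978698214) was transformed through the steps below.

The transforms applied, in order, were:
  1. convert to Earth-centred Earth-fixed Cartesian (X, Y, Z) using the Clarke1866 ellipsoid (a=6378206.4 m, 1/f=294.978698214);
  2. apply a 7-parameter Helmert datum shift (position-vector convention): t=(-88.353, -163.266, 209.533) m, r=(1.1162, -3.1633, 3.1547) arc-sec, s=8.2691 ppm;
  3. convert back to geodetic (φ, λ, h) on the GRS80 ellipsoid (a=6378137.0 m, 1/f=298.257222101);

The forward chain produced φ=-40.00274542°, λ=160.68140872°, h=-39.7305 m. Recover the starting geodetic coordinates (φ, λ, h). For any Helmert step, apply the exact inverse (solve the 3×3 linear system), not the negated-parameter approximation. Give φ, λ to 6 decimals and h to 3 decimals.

start: φ=-40.002745°, λ=160.681409°, h=-39.731 m
→ ECEF (a=6378137.000, f=1/298.257222101): X=-4617003.4893, Y=1618533.6637, Z=-4078193.5461
→ Helmert⁻¹: X=-4616914.7467, Y=1618732.0879, Z=-4078307.3089
→ geod (Bowring, a=6378206.400): φ=-40.00574400°, λ=160.67887200°, h=48.2610 m

φ=-40.005744°, λ=160.678872°, h=48.261 m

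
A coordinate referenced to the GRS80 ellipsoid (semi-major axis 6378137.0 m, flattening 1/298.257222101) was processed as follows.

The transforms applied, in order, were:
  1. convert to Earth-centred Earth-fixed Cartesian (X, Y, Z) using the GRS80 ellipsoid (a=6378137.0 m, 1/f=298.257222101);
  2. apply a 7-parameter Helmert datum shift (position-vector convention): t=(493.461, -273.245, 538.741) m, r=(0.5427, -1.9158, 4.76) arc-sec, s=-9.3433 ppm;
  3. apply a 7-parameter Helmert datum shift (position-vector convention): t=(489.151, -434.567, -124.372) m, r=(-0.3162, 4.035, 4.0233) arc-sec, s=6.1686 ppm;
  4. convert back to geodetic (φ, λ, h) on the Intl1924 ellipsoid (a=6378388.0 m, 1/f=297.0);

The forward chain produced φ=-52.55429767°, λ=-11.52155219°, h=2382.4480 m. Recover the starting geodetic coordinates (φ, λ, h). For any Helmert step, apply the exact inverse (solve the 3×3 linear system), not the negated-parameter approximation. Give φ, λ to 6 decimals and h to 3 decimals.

φ=-52.563054°, λ=-11.516589°, h=2253.639 m

start: φ=-52.554298°, λ=-11.521552°, h=2382.448 m
→ ECEF (a=6378388.000, f=1/297.0): X=3809469.9991, Y=-776537.8170, Z=-5042531.9379
→ Helmert⁻¹: X=3809040.8514, Y=-776165.0301, Z=-5042303.1380
→ Helmert⁻¹: X=3808518.2283, Y=-776000.1926, Z=-5042922.3283
→ geod (Bowring, a=6378137.000): φ=-52.56305400°, λ=-11.51658900°, h=2253.6390 m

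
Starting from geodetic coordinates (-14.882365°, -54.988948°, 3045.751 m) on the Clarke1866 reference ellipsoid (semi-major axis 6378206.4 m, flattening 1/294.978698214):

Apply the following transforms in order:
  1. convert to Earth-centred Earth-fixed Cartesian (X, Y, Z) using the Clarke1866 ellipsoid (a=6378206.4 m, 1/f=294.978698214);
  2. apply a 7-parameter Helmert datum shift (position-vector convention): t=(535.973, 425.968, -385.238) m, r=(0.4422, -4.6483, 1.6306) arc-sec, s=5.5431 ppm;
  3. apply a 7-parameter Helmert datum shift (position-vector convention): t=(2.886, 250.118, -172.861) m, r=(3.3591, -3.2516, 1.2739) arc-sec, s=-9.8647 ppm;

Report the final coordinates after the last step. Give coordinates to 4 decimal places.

start: φ=-14.882365°, λ=-54.988948°, h=3045.751 m
→ ECEF (a=6378206.400, f=1/294.978698214): X=3539121.4668, Y=-5052314.7777, Z=-1628206.3598
→ Helmert 7p (PV): X=3539753.6909, Y=-5051885.3463, Z=-1628531.6979
→ Helmert 7p (PV): X=3539778.5309, Y=-5051537.0105, Z=-1628714.9641

X=3539778.5309 m, Y=-5051537.0105 m, Z=-1628714.9641 m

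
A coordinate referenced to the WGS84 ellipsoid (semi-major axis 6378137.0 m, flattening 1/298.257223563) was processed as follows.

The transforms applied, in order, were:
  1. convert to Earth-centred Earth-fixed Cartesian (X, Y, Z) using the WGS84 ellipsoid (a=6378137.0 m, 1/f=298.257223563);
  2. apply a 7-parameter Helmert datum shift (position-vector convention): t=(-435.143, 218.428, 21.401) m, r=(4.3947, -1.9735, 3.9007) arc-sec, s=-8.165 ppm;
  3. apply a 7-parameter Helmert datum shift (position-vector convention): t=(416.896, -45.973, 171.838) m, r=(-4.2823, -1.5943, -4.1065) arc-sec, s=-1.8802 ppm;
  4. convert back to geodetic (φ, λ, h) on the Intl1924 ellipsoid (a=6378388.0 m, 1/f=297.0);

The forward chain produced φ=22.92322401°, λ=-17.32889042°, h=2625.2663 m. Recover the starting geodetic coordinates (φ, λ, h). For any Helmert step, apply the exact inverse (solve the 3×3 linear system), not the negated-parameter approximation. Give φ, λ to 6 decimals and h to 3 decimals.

start: φ=22.923224°, λ=-17.328890°, h=2625.266 m
→ ECEF (a=6378388.000, f=1/297.0): X=5613194.5326, Y=-1751420.8287, Z=2469945.2471
→ Helmert⁻¹: X=5612842.1458, Y=-1751317.6771, Z=2469698.3095
→ Helmert⁻¹: X=5613313.6261, Y=-1751603.9413, Z=2469680.6864
→ geod (Bowring, a=6378137.000): φ=22.91984300°, λ=-17.33024800°, h=2914.3550 m

φ=22.919843°, λ=-17.330248°, h=2914.355 m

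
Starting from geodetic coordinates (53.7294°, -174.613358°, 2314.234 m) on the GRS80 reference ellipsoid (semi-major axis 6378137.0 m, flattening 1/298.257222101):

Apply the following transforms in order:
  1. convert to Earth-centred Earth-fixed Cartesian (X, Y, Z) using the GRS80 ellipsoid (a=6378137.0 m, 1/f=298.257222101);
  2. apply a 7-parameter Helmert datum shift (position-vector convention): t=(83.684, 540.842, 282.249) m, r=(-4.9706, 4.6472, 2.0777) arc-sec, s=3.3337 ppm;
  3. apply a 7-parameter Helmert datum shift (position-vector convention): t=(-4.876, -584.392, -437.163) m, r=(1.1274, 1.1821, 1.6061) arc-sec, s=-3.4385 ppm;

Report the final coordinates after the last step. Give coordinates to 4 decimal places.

start: φ=53.729400°, λ=-174.613358°, h=2314.234 m
→ ECEF (a=6378137.000, f=1/298.257222101): X=-3766202.8321, Y=-355125.1025, Z=5120848.9864
→ Helmert 7p (PV): X=-3766012.7519, Y=-354499.9780, Z=5121241.7185
→ Helmert 7p (PV): X=-3765972.5685, Y=-355140.4669, Z=5120806.5913

X=-3765972.5685 m, Y=-355140.4669 m, Z=5120806.5913 m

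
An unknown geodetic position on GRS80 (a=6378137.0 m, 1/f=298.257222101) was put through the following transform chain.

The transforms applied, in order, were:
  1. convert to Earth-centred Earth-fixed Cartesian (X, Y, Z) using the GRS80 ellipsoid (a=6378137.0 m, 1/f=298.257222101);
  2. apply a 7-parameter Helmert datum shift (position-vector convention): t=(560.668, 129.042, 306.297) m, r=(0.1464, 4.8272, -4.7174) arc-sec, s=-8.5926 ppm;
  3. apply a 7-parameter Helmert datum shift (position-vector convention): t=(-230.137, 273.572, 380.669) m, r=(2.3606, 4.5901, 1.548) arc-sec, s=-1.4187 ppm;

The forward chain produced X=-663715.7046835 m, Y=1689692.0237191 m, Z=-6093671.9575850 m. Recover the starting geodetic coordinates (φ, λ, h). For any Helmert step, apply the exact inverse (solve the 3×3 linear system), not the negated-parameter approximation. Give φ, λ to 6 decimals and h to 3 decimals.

φ=-73.521155°, λ=111.452956°, h=497.564 m

start: X=-663715.7047, Y=1689692.0237, Z=-6093671.9576 m
→ Helmert⁻¹: X=-663338.2160, Y=1689356.0829, Z=-6094095.3676
→ Helmert⁻¹: X=-663800.5937, Y=1689222.0487, Z=-6094470.7657
→ geod (Bowring, a=6378137.000): φ=-73.52115500°, λ=111.45295600°, h=497.5640 m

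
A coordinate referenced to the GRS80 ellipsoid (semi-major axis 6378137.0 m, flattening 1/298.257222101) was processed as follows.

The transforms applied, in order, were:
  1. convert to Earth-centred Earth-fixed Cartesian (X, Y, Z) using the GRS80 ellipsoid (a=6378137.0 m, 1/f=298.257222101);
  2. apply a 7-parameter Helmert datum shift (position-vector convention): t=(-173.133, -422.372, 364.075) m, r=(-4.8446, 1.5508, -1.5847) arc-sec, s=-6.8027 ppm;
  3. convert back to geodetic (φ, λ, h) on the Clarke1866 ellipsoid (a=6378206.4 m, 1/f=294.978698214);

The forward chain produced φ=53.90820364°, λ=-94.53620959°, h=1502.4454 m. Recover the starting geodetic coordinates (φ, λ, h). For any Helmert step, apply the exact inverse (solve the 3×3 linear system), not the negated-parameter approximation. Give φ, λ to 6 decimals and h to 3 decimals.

start: φ=53.908204°, λ=-94.536210°, h=1502.445 m
→ ECEF (a=6378206.400, f=1/294.978698214): X=-297888.6518, Y=-3754695.6447, Z=5131742.8357
→ Helmert⁻¹: X=-297727.2793, Y=-3754421.6203, Z=5131323.2485
→ geod (Bowring, a=6378137.000): φ=53.90602200°, λ=-94.53409200°, h=909.1870 m

φ=53.906022°, λ=-94.534092°, h=909.187 m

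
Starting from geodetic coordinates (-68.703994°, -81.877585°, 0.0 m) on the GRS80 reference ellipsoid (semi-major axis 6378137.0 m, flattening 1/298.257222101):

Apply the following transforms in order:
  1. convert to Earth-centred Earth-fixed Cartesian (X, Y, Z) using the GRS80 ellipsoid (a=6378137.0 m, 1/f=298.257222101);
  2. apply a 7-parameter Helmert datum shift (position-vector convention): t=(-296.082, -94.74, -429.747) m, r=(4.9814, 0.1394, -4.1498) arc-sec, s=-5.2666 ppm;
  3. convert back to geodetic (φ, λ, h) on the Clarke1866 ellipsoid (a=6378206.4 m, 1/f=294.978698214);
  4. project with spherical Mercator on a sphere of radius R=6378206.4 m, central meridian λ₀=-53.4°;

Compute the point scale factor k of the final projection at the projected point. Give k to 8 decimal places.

2.75387416

start: φ=-68.703994°, λ=-81.877585°, h=0.000 m
→ ECEF (a=6378137.000, f=1/298.257222101): X=328243.2481, Y=-2299906.8207, Z=-5920060.5273
→ Helmert 7p (PV): X=327895.1653, Y=-2299853.0801, Z=-5920514.8612
→ geod (Bowring, a=6378206.400): φ=-68.70777490°, λ=-81.88589652°, h=523.1896 m
→ into merc (λ₀=-53.4°): φ=-68.70777490°, λ−λ₀=-28.48589652°
scale k = 2.75387416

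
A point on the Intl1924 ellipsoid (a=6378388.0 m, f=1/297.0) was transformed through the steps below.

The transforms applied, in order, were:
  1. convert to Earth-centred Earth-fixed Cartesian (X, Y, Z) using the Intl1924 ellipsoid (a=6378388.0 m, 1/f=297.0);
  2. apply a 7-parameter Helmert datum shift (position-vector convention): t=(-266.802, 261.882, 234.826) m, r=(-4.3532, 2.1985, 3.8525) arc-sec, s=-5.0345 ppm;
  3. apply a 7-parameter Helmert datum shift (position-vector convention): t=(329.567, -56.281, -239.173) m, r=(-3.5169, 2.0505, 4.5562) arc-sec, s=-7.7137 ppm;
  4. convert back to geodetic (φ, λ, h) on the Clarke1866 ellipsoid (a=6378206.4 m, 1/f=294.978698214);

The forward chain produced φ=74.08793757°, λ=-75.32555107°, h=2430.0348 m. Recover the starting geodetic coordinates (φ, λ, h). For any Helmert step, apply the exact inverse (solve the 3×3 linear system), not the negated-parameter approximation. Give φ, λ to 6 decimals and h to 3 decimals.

φ=74.083871°, λ=-75.337475°, h=2248.022 m

start: φ=74.087938°, λ=-75.325551°, h=2430.035 m
→ ECEF (a=6378206.400, f=1/294.978698214): X=444543.8153, Y=-1697584.1390, Z=6113794.3543
→ Helmert⁻¹: X=444119.3947, Y=-1697655.0097, Z=6114056.1588
→ Helmert⁻¹: X=444291.5536, Y=-1698062.7697, Z=6113821.0111
→ geod (Bowring, a=6378388.000): φ=74.08387100°, λ=-75.33747500°, h=2248.0220 m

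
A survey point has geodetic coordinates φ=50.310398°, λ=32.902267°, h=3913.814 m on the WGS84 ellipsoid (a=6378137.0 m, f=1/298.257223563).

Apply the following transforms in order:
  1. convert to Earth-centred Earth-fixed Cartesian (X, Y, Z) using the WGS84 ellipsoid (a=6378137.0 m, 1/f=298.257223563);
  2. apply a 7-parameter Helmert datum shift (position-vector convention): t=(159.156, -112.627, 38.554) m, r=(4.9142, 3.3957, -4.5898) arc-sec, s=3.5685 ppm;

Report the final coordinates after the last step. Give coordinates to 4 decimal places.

start: φ=50.310398°, λ=32.902267°, h=3913.814 m
→ ECEF (a=6378137.000, f=1/298.257223563): X=3428797.9840, Y=2218381.3437, Z=4887922.0449
→ Helmert 7p (PV): X=3429099.2085, Y=2218083.8814, Z=4887974.4460

X=3429099.2085 m, Y=2218083.8814 m, Z=4887974.4460 m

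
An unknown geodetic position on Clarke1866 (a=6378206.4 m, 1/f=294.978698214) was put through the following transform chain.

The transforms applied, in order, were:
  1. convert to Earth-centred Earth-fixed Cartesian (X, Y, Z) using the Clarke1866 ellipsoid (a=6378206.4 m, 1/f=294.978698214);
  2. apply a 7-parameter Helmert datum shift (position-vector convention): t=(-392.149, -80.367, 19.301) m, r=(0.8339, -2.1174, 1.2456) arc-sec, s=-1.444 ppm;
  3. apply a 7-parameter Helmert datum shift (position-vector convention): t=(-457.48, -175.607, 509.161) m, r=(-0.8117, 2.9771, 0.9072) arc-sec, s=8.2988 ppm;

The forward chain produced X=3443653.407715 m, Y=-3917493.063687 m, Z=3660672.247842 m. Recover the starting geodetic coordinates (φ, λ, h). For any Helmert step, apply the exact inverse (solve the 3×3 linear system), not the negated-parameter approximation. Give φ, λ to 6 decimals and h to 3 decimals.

φ=35.239873°, λ=-48.674924°, h=1191.770 m

start: X=3443653.4077, Y=-3917493.0637, Z=3660672.2478 m
→ Helmert⁻¹: X=3444012.2481, Y=-3917314.4991, Z=3660167.0054
→ Helmert⁻¹: X=3444423.2881, Y=-3917245.7915, Z=3660133.4680
→ geod (Bowring, a=6378206.400): φ=35.23987300°, λ=-48.67492400°, h=1191.7700 m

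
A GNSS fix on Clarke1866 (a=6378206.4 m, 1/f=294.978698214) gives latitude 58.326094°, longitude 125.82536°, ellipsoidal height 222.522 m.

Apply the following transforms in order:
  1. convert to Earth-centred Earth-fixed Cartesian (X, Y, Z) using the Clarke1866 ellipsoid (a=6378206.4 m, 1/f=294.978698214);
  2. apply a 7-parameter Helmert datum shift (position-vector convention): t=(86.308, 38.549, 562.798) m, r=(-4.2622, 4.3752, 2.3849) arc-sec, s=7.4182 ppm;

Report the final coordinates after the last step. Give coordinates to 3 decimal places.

start: φ=58.326094°, λ=125.825360°, h=222.522 m
→ ECEF (a=6378206.400, f=1/294.978698214): X=-1965172.0598, Y=2722237.8027, Z=5404887.0148
→ Helmert 7p (PV): X=-1965017.1585, Y=2722385.5097, Z=5405475.3401

X=-1965017.159 m, Y=2722385.510 m, Z=5405475.340 m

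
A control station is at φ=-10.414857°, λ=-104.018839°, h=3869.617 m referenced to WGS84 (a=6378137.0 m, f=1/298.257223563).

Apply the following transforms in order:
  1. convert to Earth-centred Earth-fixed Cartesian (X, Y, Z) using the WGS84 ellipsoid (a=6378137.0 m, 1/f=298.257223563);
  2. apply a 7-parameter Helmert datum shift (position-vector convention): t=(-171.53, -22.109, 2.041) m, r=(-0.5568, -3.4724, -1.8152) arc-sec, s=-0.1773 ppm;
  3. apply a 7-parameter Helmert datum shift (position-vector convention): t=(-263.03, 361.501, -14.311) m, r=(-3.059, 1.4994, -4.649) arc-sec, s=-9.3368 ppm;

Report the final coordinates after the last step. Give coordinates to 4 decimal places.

start: φ=-10.414857°, λ=-104.018839°, h=3869.617 m
→ ECEF (a=6378137.000, f=1/298.257223563): X=-1520678.7425, Y=-6090577.3231, Z=-1146108.6898
→ Helmert 7p (PV): X=-1520884.3077, Y=-6090588.0636, Z=-1146115.6046
→ Helmert 7p (PV): X=-1521278.7432, Y=-6090152.4144, Z=-1146017.8336

X=-1521278.7432 m, Y=-6090152.4144 m, Z=-1146017.8336 m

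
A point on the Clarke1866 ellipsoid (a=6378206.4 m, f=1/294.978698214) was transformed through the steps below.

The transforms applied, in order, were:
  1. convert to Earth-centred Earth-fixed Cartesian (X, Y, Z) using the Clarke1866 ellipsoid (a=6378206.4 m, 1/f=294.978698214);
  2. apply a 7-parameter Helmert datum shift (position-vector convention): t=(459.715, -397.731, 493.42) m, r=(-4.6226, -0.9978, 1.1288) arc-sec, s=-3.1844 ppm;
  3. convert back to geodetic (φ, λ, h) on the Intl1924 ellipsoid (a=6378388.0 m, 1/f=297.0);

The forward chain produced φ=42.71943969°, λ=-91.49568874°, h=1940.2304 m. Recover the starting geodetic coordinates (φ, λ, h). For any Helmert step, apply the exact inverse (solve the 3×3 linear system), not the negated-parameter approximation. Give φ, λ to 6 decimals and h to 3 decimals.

φ=42.718568°, λ=-91.501453°, h=1590.941 m

start: φ=42.719440°, λ=-91.495689°, h=1940.230 m
→ ECEF (a=6378388.000, f=1/297.0): X=-122542.2472, Y=-4693194.8053, Z=4306046.5597
→ Helmert⁻¹: X=-123007.2086, Y=-4692907.8346, Z=4305462.2727
→ geod (Bowring, a=6378206.400): φ=42.71856800°, λ=-91.50145300°, h=1590.9410 m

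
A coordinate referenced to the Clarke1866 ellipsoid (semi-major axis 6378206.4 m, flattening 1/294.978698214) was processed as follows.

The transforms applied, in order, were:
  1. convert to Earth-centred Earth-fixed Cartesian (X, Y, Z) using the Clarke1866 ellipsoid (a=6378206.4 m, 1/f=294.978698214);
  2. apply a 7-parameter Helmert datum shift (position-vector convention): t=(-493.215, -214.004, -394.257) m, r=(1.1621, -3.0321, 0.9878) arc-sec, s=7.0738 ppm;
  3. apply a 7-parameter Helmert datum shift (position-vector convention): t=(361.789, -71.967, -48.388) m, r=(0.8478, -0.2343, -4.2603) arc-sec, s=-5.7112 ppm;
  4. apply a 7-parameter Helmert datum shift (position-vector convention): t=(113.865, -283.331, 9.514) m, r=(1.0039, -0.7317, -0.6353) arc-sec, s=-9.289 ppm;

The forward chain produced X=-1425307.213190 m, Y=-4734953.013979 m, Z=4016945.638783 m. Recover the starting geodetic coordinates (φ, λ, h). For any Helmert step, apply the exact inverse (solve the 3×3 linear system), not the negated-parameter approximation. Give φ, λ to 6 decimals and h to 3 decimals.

φ=39.286621°, λ=-106.752706°, h=1118.733 m

start: X=-1425307.2132, Y=-4734953.0140, Z=4016945.6388 m
→ Helmert⁻¹: X=-1425405.4862, Y=-4734698.5031, Z=4017001.5389
→ Helmert⁻¹: X=-1425673.0628, Y=-4734666.5120, Z=4017093.9493
→ Helmert⁻¹: X=-1425133.3819, Y=-4734389.5580, Z=4017507.4108
→ geod (Bowring, a=6378206.400): φ=39.28662100°, λ=-106.75270600°, h=1118.7330 m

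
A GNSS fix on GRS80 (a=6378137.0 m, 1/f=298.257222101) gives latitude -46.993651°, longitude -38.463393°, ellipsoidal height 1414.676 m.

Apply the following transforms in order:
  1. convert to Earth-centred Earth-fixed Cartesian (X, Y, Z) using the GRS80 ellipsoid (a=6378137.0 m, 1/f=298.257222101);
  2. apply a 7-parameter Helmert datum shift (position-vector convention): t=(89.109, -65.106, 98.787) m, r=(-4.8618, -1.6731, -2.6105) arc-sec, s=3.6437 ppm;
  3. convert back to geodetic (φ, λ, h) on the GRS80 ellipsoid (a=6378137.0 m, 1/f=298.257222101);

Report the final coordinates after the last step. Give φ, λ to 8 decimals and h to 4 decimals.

φ=-46.99111576°, λ=-38.46487787°, h=1440.4104 m

start: φ=-46.993651°, λ=-38.463393°, h=1414.676 m
→ ECEF (a=6378137.000, f=1/298.257222101): X=3413254.1548, Y=-2711466.1703, Z=-4642317.9114
→ Helmert 7p (PV): X=3413359.0400, Y=-2711693.7775, Z=-4642144.4419
→ geod (Bowring, a=6378137.000): φ=-46.99111576°, λ=-38.46487787°, h=1440.4104 m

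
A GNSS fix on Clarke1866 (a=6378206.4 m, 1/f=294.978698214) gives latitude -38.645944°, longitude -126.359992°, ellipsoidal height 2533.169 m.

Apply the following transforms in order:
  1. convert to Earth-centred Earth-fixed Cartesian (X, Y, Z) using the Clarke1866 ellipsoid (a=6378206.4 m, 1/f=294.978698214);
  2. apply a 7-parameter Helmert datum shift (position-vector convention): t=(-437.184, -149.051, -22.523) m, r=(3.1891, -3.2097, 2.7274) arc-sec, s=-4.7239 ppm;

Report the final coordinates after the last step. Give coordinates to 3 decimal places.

X=-2958706.712 m, Y=-4018653.543 m, Z=-3963193.791 m

start: φ=-38.645944°, λ=-126.359992°, h=2533.169 m
→ ECEF (a=6378206.400, f=1/294.978698214): X=-2958398.3091, Y=-4018545.6304, Z=-3963081.8223
→ Helmert 7p (PV): X=-2958706.7122, Y=-4018653.5427, Z=-3963193.7910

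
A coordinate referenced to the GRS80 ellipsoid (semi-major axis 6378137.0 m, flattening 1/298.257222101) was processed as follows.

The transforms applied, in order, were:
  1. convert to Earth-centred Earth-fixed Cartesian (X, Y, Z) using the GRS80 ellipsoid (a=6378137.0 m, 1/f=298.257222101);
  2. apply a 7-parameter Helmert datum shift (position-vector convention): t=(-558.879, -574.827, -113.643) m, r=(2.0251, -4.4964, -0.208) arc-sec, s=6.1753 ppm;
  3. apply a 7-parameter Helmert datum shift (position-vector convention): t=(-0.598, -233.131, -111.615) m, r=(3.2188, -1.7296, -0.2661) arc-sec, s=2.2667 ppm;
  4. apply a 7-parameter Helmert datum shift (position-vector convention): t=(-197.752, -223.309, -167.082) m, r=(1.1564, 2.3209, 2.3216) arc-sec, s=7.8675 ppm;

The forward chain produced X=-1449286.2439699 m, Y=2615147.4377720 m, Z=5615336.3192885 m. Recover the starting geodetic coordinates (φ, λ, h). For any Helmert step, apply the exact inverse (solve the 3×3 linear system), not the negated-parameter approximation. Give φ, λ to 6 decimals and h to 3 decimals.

φ=62.122641°, λ=118.968563°, h=751.529 m

start: X=-1449286.2440, Y=2615147.4378, Z=5615336.3193 m
→ Helmert⁻¹: X=-1449110.8389, Y=2615397.9631, Z=5615428.2533
→ Helmert⁻¹: X=-1449063.2429, Y=2615710.9268, Z=5615498.4718
→ Helmert⁻¹: X=-1448375.6423, Y=2616323.2705, Z=5615583.3233
→ geod (Bowring, a=6378137.000): φ=62.12264100°, λ=118.96856300°, h=751.5290 m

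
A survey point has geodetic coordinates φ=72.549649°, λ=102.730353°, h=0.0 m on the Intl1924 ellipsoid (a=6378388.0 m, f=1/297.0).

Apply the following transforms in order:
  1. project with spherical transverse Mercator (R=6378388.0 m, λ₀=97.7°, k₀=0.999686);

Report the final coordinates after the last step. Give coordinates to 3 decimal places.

start: φ=72.549649°, λ=102.730353°, h=0.000 m
→ tm (R=6378388.0, λ₀=97.7°): E=167702.2296, N=8081000.1103

E=167702.230 m, N=8081000.110 m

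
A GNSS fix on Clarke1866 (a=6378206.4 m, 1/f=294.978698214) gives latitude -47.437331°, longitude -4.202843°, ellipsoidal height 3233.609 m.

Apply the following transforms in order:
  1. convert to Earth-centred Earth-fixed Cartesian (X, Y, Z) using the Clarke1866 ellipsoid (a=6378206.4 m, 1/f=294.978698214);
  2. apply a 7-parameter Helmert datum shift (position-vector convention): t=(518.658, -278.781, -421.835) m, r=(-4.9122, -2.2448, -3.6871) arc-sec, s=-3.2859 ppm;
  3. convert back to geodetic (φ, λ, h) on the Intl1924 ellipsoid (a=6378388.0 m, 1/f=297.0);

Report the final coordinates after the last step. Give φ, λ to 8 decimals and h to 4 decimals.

φ=-47.43430205°, λ=-4.20846899°, h=3625.8462 m

start: φ=-47.437331°, λ=-4.202843°, h=3233.609 m
→ ECEF (a=6378206.400, f=1/294.978698214): X=4312695.6882, Y=-316919.7238, Z=-4676965.2262
→ Helmert 7p (PV): X=4313245.4097, Y=-317385.9367, Z=-4677317.2104
→ geod (Bowring, a=6378388.000): φ=-47.43430205°, λ=-4.20846899°, h=3625.8462 m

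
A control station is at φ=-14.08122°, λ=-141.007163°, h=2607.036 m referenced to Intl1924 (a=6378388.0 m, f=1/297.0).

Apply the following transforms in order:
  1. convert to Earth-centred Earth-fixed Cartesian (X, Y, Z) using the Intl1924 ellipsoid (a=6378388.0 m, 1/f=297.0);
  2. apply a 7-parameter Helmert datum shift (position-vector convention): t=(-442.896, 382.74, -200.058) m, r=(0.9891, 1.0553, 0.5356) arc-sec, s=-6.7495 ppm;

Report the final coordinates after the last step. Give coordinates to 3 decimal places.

X=-4811808.765 m, Y=-3894795.571 m, Z=-1542535.558 m

start: φ=-14.081220°, λ=-141.007163°, h=2607.036 m
→ ECEF (a=6378388.000, f=1/297.0): X=-4811400.5666, Y=-3895199.5044, Z=-1542351.8480
→ Helmert 7p (PV): X=-4811808.7646, Y=-3894795.5713, Z=-1542535.5583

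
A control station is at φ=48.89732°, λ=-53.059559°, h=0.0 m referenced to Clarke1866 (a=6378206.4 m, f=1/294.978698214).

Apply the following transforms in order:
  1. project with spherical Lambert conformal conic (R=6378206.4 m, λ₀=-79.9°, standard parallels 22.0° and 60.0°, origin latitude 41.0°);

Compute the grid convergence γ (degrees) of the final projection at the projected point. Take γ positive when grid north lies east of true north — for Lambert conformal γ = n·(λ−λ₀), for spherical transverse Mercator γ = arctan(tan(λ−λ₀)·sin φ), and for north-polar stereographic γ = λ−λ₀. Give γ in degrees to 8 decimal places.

start: φ=48.897320°, λ=-53.059559°, h=0.000 m
→ into lcc (λ₀=-79.9°): φ=48.89732000°, λ−λ₀=26.84044100°
convergence γ = 17.95427019°

17.95427019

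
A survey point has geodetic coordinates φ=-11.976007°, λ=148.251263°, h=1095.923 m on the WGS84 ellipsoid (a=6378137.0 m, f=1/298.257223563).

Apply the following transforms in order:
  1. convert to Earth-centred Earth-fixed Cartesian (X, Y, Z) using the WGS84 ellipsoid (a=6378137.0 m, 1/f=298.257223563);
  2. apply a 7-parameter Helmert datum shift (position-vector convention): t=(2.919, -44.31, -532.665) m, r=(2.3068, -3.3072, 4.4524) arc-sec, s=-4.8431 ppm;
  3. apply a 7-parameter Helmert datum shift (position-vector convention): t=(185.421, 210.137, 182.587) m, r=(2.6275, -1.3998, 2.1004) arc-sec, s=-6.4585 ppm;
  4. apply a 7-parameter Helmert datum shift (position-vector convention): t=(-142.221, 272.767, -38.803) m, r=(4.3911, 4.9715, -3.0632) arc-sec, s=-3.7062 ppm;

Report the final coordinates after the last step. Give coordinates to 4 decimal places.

start: φ=-11.976007°, λ=148.251263°, h=1095.923 m
→ ECEF (a=6378137.000, f=1/298.257223563): X=-5307363.5275, Y=3284134.4141, Z=-1315033.6634
→ Helmert 7p (PV): X=-5307384.7100, Y=3283974.3422, Z=-1315608.3276
→ Helmert 7p (PV): X=-5307189.5236, Y=3284125.9835, Z=-1315411.4291
→ Helmert 7p (PV): X=-5307295.0080, Y=3284493.3979, Z=-1315247.5265

X=-5307295.0080 m, Y=3284493.3979 m, Z=-1315247.5265 m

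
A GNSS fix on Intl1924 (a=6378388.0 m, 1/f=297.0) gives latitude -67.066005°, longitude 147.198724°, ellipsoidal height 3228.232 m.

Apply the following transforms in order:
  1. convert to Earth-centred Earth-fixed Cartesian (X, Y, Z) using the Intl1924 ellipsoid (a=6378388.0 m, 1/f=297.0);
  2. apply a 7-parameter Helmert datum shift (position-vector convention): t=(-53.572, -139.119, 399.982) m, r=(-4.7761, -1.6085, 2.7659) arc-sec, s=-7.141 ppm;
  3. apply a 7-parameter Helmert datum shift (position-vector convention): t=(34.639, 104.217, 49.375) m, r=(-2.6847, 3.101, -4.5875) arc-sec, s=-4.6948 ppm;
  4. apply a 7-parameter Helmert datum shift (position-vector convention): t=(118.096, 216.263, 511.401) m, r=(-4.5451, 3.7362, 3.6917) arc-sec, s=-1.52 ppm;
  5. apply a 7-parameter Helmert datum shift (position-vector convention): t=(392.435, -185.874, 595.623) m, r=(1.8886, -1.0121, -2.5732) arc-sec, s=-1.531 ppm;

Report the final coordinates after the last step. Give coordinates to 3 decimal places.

X=-2095803.822 m, Y=1350677.609 m, Z=-5852772.766 m

start: φ=-67.066005°, λ=147.198724°, h=3228.232 m
→ ECEF (a=6378388.000, f=1/297.0): X=-2096211.5566, Y=1350982.2361, Z=-5854392.8903
→ Helmert 7p (PV): X=-2096222.6218, Y=1350669.8023, Z=-5853998.7307
→ Helmert 7p (PV): X=-2096236.1106, Y=1350738.1056, Z=-5853907.9377
→ Helmert 7p (PV): X=-2096245.0389, Y=1350785.8052, Z=-5853379.4322
→ Helmert 7p (PV): X=-2095803.8219, Y=1350677.6088, Z=-5852772.7655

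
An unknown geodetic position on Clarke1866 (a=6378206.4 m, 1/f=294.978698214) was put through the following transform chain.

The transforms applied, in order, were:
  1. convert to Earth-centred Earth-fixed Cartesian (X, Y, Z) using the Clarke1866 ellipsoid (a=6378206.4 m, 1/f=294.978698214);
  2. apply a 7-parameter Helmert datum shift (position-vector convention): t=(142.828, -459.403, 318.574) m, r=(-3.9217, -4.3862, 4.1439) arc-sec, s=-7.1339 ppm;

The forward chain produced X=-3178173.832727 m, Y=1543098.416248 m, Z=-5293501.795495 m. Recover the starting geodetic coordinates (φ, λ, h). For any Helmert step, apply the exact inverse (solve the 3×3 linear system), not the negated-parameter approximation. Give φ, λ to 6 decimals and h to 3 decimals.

start: X=-3178173.8327, Y=1543098.4162, Z=-5293501.7955 m
→ Helmert⁻¹: X=-3178420.8921, Y=1543733.3360, Z=-5293761.1956
→ geod (Bowring, a=6378206.400): φ=-56.45709800°, λ=154.09452900°, h=1473.2260 m

φ=-56.457098°, λ=154.094529°, h=1473.226 m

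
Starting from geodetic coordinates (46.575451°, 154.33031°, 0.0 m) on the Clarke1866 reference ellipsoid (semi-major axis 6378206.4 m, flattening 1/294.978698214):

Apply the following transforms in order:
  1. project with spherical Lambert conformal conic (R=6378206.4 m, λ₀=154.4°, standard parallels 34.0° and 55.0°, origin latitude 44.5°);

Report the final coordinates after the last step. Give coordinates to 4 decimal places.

start: φ=46.575451°, λ=154.330310°, h=0.000 m
→ lcc (R=6378206.4, λ₀=154.4°): E=-5245.6457, N=227190.0441

E=-5245.6457 m, N=227190.0441 m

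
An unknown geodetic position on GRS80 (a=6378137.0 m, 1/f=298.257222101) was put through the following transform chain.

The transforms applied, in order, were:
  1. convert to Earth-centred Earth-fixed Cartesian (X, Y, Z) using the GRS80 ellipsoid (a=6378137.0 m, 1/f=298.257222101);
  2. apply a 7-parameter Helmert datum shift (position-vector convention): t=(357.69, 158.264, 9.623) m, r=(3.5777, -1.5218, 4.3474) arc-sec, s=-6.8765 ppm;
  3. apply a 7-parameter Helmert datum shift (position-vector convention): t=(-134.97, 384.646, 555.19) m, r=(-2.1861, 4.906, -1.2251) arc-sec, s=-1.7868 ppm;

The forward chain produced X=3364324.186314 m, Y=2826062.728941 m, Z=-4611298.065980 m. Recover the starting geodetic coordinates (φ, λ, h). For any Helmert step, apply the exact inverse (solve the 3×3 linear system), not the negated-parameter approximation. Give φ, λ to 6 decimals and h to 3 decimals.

start: X=3364324.1863, Y=2826062.7289, Z=-4611298.0660 m
→ Helmert⁻¹: X=3364558.0748, Y=2825751.9932, Z=-4611751.5218
→ Helmert⁻¹: X=3364249.0447, Y=2825462.2583, Z=-4611866.6870
→ geod (Bowring, a=6378137.000): φ=-46.58221400°, λ=40.02519700°, h=2615.9580 m

φ=-46.582214°, λ=40.025197°, h=2615.958 m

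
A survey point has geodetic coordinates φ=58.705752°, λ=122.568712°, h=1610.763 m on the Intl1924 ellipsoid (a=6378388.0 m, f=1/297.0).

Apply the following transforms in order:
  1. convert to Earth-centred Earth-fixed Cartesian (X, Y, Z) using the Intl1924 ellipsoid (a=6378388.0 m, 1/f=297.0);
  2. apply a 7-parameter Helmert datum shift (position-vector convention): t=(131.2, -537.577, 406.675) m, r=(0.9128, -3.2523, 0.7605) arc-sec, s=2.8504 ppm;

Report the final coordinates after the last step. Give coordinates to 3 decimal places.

X=-1788316.353 m, Y=2799166.541 m, Z=5428880.794 m

start: φ=58.705752°, λ=122.568712°, h=1610.763 m
→ ECEF (a=6378388.000, f=1/297.0): X=-1788346.5391, Y=2799726.7544, Z=5428474.4542
→ Helmert 7p (PV): X=-1788316.3535, Y=2799166.5409, Z=5428880.7944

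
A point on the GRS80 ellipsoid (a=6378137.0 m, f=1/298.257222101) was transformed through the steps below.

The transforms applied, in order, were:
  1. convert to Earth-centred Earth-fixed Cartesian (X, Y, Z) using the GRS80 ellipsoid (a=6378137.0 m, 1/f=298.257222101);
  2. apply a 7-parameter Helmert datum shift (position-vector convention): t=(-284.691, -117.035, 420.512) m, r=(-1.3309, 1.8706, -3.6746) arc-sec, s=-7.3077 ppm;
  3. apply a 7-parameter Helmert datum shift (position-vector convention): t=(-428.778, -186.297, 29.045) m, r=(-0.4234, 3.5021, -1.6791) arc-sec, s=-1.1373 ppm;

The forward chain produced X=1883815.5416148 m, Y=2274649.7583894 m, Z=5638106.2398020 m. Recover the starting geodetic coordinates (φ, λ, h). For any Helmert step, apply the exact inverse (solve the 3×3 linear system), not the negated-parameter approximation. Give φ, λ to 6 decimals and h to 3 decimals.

start: X=1883815.5416, Y=2274649.7584, Z=5638106.2398 m
→ Helmert⁻¹: X=1884132.2165, Y=2274842.4070, Z=5638120.2666
→ Helmert⁻¹: X=1884339.0212, Y=2274973.2592, Z=5637772.7215
→ geod (Bowring, a=6378137.000): φ=62.50466100°, λ=50.36536600°, h=3462.5400 m

φ=62.504661°, λ=50.365366°, h=3462.540 m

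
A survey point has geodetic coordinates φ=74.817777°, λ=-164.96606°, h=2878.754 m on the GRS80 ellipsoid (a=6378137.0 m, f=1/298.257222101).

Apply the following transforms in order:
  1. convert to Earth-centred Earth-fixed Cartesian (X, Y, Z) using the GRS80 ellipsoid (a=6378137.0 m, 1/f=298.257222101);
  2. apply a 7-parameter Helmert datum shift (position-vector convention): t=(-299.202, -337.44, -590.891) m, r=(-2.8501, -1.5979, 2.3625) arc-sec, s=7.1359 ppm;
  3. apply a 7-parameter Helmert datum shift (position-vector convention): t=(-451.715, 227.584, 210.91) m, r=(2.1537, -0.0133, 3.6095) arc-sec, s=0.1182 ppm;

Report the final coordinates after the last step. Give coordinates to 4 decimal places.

start: φ=74.817777°, λ=-164.966060°, h=2878.754 m
→ ECEF (a=6378137.000, f=1/298.257222101): X=-1618976.9974, Y=-434831.6221, Z=6136248.5379
→ Helmert 7p (PV): X=-1619330.3086, Y=-435105.9192, Z=6135694.9009
→ Helmert 7p (PV): X=-1619774.9966, Y=-434970.7893, Z=6135901.8886

X=-1619774.9966 m, Y=-434970.7893 m, Z=6135901.8886 m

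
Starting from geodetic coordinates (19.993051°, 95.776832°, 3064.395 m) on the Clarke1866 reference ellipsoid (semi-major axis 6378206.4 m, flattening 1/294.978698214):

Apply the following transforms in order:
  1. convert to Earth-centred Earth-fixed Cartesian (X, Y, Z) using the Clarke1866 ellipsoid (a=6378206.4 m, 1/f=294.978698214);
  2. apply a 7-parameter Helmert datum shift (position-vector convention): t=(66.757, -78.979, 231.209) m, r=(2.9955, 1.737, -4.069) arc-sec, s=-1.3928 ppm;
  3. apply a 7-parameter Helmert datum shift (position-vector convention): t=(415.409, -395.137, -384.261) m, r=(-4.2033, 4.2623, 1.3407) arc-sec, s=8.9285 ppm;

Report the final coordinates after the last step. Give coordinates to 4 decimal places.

start: φ=19.993051°, λ=95.776832°, h=3064.395 m
→ ECEF (a=6378206.400, f=1/294.978698214): X=-603830.4449, Y=5968604.1264, Z=2167892.5656
→ Helmert 7p (PV): X=-603626.8477, Y=5968497.2627, Z=2168212.5196
→ Helmert 7p (PV): X=-603210.8183, Y=5968195.6765, Z=2167738.4629

X=-603210.8183 m, Y=5968195.6765 m, Z=2167738.4629 m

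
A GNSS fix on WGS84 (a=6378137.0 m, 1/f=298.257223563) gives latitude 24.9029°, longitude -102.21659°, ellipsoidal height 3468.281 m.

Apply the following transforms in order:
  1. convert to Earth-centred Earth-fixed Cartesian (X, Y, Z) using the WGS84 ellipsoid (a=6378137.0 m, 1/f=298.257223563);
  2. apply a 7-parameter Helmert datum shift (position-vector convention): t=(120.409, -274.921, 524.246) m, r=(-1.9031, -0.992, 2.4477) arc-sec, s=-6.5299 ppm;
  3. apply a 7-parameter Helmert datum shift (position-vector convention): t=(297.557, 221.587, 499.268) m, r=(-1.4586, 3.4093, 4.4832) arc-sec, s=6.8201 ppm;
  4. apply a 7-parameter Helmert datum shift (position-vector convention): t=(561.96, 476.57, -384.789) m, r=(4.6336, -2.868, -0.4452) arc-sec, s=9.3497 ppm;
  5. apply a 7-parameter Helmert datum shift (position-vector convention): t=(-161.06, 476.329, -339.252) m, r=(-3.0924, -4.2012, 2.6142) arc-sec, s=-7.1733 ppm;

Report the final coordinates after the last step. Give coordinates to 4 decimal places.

start: φ=24.902900°, λ=-102.216590°, h=3468.281 m
→ ECEF (a=6378137.000, f=1/298.257223563): X=-1225568.3224, Y=-5660542.4033, Z=2670782.8197
→ Helmert 7p (PV): X=-1225385.5832, Y=-5660770.2632, Z=2671335.9582
→ Helmert 7p (PV): X=-1224929.1907, Y=-5660595.0269, Z=2671913.7296
→ Helmert 7p (PV): X=-1224428.0532, Y=-5660228.7611, Z=2671409.7274
→ Helmert 7p (PV): X=-1224563.0036, Y=-5659687.2974, Z=2671111.2333

X=-1224563.0036 m, Y=-5659687.2974 m, Z=2671111.2333 m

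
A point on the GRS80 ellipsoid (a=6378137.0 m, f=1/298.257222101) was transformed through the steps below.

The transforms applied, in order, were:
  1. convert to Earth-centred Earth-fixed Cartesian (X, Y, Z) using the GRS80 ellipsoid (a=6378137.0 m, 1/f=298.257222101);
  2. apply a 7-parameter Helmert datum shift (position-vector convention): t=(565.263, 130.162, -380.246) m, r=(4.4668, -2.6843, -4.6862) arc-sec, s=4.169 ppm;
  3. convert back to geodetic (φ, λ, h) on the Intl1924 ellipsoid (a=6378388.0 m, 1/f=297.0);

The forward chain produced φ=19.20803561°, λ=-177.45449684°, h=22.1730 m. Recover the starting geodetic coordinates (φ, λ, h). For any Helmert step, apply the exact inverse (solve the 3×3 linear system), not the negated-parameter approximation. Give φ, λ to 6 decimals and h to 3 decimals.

φ=19.209877°, λ=-177.452615°, h=900.742 m

start: φ=19.208036°, λ=-177.454497°, h=22.173 m
→ ECEF (a=6378388.000, f=1/297.0): X=-6019572.6760, Y=-267610.1234, Z=2085142.5077
→ Helmert⁻¹: X=-6020079.6145, Y=-267830.7764, Z=2085598.2037
→ geod (Bowring, a=6378137.000): φ=19.20987700°, λ=-177.45261500°, h=900.7420 m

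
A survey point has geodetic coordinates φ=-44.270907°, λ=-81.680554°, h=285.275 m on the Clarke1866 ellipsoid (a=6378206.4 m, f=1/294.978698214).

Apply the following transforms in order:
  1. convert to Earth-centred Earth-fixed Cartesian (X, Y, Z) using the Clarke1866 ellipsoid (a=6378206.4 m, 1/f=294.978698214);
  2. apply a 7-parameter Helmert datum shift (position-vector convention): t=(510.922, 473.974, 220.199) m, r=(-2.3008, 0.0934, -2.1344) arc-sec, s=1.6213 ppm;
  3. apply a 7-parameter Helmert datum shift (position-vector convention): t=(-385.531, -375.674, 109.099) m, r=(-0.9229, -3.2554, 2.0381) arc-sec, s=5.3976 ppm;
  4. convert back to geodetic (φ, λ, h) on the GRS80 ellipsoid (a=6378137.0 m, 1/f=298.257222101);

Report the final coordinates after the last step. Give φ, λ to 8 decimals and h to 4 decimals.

start: φ=-44.270907°, λ=-81.680554°, h=285.275 m
→ ECEF (a=6378206.400, f=1/294.978698214): X=661944.6258, Y=-4526709.5139, Z=-4429692.0294
→ Helmert 7p (PV): X=662407.7733, Y=-4526299.1402, Z=-4429428.8183
→ Helmert 7p (PV): X=662140.4507, Y=-4526712.5190, Z=-4429312.9207
→ geod (Bowring, a=6378137.000): φ=-44.26612708°, λ=-81.67813275°, h=-3.2487 m

φ=-44.26612708°, λ=-81.67813275°, h=-3.2487 m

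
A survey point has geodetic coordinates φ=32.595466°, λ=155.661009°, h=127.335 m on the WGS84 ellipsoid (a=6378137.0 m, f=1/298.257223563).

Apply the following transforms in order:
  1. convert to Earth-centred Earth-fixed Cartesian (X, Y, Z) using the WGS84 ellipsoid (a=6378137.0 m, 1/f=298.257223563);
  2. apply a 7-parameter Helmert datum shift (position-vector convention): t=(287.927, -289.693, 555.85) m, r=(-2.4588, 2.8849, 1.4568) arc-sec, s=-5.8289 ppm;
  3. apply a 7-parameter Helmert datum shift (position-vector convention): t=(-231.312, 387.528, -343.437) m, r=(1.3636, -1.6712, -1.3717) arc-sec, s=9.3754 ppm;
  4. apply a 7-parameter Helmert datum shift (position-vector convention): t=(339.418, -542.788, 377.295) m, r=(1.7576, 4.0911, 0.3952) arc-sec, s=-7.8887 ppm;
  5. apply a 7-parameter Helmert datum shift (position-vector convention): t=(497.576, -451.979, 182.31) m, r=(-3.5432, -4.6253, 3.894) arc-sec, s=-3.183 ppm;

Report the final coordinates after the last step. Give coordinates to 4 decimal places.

X=-4899929.6567 m, Y=2215853.5076 m, Z=3417047.3851 m

start: φ=32.595466°, λ=155.661009°, h=127.335 m
→ ECEF (a=6378137.000, f=1/298.257223563): X=-4900824.3789, Y=2216823.3286, Z=3416315.8715
→ Helmert 7p (PV): X=-4900475.7607, Y=2216526.8251, Z=3416893.9269
→ Helmert 7p (PV): X=-4900765.9608, Y=2216945.1343, Z=3416557.4730
→ Helmert 7p (PV): X=-4900324.3655, Y=2216346.3552, Z=3417023.9085
→ Helmert 7p (PV): X=-4899929.6567, Y=2215853.5076, Z=3417047.3851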